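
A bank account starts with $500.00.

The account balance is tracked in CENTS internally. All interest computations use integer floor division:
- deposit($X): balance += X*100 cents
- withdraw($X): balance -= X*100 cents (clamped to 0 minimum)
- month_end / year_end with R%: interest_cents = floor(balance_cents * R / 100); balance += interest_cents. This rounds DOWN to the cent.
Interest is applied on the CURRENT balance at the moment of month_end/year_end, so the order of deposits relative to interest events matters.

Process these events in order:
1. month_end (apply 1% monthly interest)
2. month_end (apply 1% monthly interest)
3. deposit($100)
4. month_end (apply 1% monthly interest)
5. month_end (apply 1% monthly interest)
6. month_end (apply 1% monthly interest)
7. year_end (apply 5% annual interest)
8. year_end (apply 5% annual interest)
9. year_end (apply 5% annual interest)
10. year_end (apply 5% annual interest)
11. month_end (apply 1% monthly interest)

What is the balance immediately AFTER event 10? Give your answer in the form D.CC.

After 1 (month_end (apply 1% monthly interest)): balance=$505.00 total_interest=$5.00
After 2 (month_end (apply 1% monthly interest)): balance=$510.05 total_interest=$10.05
After 3 (deposit($100)): balance=$610.05 total_interest=$10.05
After 4 (month_end (apply 1% monthly interest)): balance=$616.15 total_interest=$16.15
After 5 (month_end (apply 1% monthly interest)): balance=$622.31 total_interest=$22.31
After 6 (month_end (apply 1% monthly interest)): balance=$628.53 total_interest=$28.53
After 7 (year_end (apply 5% annual interest)): balance=$659.95 total_interest=$59.95
After 8 (year_end (apply 5% annual interest)): balance=$692.94 total_interest=$92.94
After 9 (year_end (apply 5% annual interest)): balance=$727.58 total_interest=$127.58
After 10 (year_end (apply 5% annual interest)): balance=$763.95 total_interest=$163.95

Answer: 763.95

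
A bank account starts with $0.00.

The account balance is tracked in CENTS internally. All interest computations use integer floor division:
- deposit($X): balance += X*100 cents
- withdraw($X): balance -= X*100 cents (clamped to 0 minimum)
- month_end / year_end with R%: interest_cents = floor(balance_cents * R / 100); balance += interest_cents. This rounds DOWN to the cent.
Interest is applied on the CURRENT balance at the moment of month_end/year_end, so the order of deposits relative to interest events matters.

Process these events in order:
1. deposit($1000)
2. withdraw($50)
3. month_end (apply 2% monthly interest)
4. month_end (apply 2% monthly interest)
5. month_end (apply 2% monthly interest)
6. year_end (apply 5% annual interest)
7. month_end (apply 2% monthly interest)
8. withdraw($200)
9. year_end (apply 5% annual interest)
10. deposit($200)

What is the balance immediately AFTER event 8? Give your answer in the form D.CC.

After 1 (deposit($1000)): balance=$1000.00 total_interest=$0.00
After 2 (withdraw($50)): balance=$950.00 total_interest=$0.00
After 3 (month_end (apply 2% monthly interest)): balance=$969.00 total_interest=$19.00
After 4 (month_end (apply 2% monthly interest)): balance=$988.38 total_interest=$38.38
After 5 (month_end (apply 2% monthly interest)): balance=$1008.14 total_interest=$58.14
After 6 (year_end (apply 5% annual interest)): balance=$1058.54 total_interest=$108.54
After 7 (month_end (apply 2% monthly interest)): balance=$1079.71 total_interest=$129.71
After 8 (withdraw($200)): balance=$879.71 total_interest=$129.71

Answer: 879.71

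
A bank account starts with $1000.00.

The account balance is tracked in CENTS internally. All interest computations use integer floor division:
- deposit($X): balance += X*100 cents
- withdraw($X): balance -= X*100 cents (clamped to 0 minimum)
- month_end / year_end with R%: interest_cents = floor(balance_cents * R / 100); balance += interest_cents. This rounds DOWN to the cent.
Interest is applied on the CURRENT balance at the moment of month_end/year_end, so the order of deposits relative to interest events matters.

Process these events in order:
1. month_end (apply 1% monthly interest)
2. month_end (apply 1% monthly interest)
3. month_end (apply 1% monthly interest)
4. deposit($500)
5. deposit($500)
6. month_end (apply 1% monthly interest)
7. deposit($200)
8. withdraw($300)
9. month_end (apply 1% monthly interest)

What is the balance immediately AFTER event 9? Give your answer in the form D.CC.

Answer: 1970.10

Derivation:
After 1 (month_end (apply 1% monthly interest)): balance=$1010.00 total_interest=$10.00
After 2 (month_end (apply 1% monthly interest)): balance=$1020.10 total_interest=$20.10
After 3 (month_end (apply 1% monthly interest)): balance=$1030.30 total_interest=$30.30
After 4 (deposit($500)): balance=$1530.30 total_interest=$30.30
After 5 (deposit($500)): balance=$2030.30 total_interest=$30.30
After 6 (month_end (apply 1% monthly interest)): balance=$2050.60 total_interest=$50.60
After 7 (deposit($200)): balance=$2250.60 total_interest=$50.60
After 8 (withdraw($300)): balance=$1950.60 total_interest=$50.60
After 9 (month_end (apply 1% monthly interest)): balance=$1970.10 total_interest=$70.10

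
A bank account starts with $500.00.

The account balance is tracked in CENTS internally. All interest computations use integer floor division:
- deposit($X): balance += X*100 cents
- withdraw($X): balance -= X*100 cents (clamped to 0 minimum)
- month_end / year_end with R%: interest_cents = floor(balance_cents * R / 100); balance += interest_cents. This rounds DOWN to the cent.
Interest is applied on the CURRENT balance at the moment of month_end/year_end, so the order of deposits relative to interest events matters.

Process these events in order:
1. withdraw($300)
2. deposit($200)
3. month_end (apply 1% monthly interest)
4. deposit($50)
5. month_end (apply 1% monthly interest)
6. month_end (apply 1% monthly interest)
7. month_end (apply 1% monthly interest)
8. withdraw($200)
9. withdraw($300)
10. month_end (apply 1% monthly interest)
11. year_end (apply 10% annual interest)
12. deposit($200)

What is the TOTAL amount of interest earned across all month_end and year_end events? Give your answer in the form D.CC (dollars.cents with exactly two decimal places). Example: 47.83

After 1 (withdraw($300)): balance=$200.00 total_interest=$0.00
After 2 (deposit($200)): balance=$400.00 total_interest=$0.00
After 3 (month_end (apply 1% monthly interest)): balance=$404.00 total_interest=$4.00
After 4 (deposit($50)): balance=$454.00 total_interest=$4.00
After 5 (month_end (apply 1% monthly interest)): balance=$458.54 total_interest=$8.54
After 6 (month_end (apply 1% monthly interest)): balance=$463.12 total_interest=$13.12
After 7 (month_end (apply 1% monthly interest)): balance=$467.75 total_interest=$17.75
After 8 (withdraw($200)): balance=$267.75 total_interest=$17.75
After 9 (withdraw($300)): balance=$0.00 total_interest=$17.75
After 10 (month_end (apply 1% monthly interest)): balance=$0.00 total_interest=$17.75
After 11 (year_end (apply 10% annual interest)): balance=$0.00 total_interest=$17.75
After 12 (deposit($200)): balance=$200.00 total_interest=$17.75

Answer: 17.75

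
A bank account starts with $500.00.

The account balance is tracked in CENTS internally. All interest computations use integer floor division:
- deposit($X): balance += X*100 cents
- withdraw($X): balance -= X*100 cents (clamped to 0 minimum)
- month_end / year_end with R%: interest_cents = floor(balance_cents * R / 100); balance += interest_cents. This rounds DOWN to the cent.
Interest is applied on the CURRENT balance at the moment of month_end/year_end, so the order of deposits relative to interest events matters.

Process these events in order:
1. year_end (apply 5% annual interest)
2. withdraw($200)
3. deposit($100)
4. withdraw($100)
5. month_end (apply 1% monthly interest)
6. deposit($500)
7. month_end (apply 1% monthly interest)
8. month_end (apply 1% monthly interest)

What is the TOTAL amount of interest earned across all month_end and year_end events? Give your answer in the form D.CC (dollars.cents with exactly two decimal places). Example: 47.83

After 1 (year_end (apply 5% annual interest)): balance=$525.00 total_interest=$25.00
After 2 (withdraw($200)): balance=$325.00 total_interest=$25.00
After 3 (deposit($100)): balance=$425.00 total_interest=$25.00
After 4 (withdraw($100)): balance=$325.00 total_interest=$25.00
After 5 (month_end (apply 1% monthly interest)): balance=$328.25 total_interest=$28.25
After 6 (deposit($500)): balance=$828.25 total_interest=$28.25
After 7 (month_end (apply 1% monthly interest)): balance=$836.53 total_interest=$36.53
After 8 (month_end (apply 1% monthly interest)): balance=$844.89 total_interest=$44.89

Answer: 44.89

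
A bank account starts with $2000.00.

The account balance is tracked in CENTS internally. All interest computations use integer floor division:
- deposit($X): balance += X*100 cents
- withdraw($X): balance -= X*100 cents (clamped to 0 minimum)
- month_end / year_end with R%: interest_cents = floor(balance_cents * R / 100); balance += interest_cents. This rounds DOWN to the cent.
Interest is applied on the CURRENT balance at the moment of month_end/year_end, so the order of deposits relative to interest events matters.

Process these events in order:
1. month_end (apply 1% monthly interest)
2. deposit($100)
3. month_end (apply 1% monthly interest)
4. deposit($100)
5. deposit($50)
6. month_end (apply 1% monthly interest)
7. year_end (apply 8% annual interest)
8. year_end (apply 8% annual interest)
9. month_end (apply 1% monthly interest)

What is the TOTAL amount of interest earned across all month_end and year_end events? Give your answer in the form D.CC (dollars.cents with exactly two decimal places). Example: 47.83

After 1 (month_end (apply 1% monthly interest)): balance=$2020.00 total_interest=$20.00
After 2 (deposit($100)): balance=$2120.00 total_interest=$20.00
After 3 (month_end (apply 1% monthly interest)): balance=$2141.20 total_interest=$41.20
After 4 (deposit($100)): balance=$2241.20 total_interest=$41.20
After 5 (deposit($50)): balance=$2291.20 total_interest=$41.20
After 6 (month_end (apply 1% monthly interest)): balance=$2314.11 total_interest=$64.11
After 7 (year_end (apply 8% annual interest)): balance=$2499.23 total_interest=$249.23
After 8 (year_end (apply 8% annual interest)): balance=$2699.16 total_interest=$449.16
After 9 (month_end (apply 1% monthly interest)): balance=$2726.15 total_interest=$476.15

Answer: 476.15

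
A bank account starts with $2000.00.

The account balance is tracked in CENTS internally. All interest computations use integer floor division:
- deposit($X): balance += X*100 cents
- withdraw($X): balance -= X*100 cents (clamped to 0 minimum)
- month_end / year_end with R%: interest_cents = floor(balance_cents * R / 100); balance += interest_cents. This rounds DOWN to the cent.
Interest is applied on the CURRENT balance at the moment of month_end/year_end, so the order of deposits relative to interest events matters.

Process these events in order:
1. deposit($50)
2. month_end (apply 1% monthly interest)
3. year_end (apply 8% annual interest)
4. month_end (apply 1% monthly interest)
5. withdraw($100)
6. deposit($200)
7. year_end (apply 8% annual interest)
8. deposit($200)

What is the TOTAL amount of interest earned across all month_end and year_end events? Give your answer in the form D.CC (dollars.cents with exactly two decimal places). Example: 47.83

Answer: 397.18

Derivation:
After 1 (deposit($50)): balance=$2050.00 total_interest=$0.00
After 2 (month_end (apply 1% monthly interest)): balance=$2070.50 total_interest=$20.50
After 3 (year_end (apply 8% annual interest)): balance=$2236.14 total_interest=$186.14
After 4 (month_end (apply 1% monthly interest)): balance=$2258.50 total_interest=$208.50
After 5 (withdraw($100)): balance=$2158.50 total_interest=$208.50
After 6 (deposit($200)): balance=$2358.50 total_interest=$208.50
After 7 (year_end (apply 8% annual interest)): balance=$2547.18 total_interest=$397.18
After 8 (deposit($200)): balance=$2747.18 total_interest=$397.18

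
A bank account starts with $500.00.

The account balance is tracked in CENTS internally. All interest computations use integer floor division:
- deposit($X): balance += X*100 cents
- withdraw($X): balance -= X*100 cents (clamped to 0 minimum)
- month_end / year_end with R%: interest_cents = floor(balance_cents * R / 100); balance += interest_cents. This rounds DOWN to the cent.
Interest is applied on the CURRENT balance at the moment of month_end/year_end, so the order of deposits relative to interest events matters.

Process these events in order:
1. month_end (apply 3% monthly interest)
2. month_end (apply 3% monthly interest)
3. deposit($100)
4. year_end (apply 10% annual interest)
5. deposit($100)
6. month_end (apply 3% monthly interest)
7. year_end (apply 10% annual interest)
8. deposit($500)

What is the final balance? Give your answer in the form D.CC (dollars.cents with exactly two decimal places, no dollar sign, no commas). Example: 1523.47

After 1 (month_end (apply 3% monthly interest)): balance=$515.00 total_interest=$15.00
After 2 (month_end (apply 3% monthly interest)): balance=$530.45 total_interest=$30.45
After 3 (deposit($100)): balance=$630.45 total_interest=$30.45
After 4 (year_end (apply 10% annual interest)): balance=$693.49 total_interest=$93.49
After 5 (deposit($100)): balance=$793.49 total_interest=$93.49
After 6 (month_end (apply 3% monthly interest)): balance=$817.29 total_interest=$117.29
After 7 (year_end (apply 10% annual interest)): balance=$899.01 total_interest=$199.01
After 8 (deposit($500)): balance=$1399.01 total_interest=$199.01

Answer: 1399.01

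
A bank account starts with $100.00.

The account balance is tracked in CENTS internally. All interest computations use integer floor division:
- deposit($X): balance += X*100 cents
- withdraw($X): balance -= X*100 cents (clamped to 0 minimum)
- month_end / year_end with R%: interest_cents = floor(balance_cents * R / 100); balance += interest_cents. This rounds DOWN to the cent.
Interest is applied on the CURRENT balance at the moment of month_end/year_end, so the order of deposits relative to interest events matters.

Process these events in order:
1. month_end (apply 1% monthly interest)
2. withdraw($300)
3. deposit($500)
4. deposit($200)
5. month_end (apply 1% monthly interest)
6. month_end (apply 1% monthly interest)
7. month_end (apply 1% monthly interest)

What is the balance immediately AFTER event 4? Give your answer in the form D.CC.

After 1 (month_end (apply 1% monthly interest)): balance=$101.00 total_interest=$1.00
After 2 (withdraw($300)): balance=$0.00 total_interest=$1.00
After 3 (deposit($500)): balance=$500.00 total_interest=$1.00
After 4 (deposit($200)): balance=$700.00 total_interest=$1.00

Answer: 700.00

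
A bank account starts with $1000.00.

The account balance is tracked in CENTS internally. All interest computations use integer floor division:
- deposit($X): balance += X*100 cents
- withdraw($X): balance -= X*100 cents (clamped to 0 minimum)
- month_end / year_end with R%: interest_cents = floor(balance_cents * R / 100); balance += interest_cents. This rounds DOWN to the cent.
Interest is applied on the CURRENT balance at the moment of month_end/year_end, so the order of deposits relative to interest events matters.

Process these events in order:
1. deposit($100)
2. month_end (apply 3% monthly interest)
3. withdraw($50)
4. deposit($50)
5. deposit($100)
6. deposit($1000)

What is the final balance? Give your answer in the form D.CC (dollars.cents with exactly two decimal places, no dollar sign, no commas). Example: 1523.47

Answer: 2233.00

Derivation:
After 1 (deposit($100)): balance=$1100.00 total_interest=$0.00
After 2 (month_end (apply 3% monthly interest)): balance=$1133.00 total_interest=$33.00
After 3 (withdraw($50)): balance=$1083.00 total_interest=$33.00
After 4 (deposit($50)): balance=$1133.00 total_interest=$33.00
After 5 (deposit($100)): balance=$1233.00 total_interest=$33.00
After 6 (deposit($1000)): balance=$2233.00 total_interest=$33.00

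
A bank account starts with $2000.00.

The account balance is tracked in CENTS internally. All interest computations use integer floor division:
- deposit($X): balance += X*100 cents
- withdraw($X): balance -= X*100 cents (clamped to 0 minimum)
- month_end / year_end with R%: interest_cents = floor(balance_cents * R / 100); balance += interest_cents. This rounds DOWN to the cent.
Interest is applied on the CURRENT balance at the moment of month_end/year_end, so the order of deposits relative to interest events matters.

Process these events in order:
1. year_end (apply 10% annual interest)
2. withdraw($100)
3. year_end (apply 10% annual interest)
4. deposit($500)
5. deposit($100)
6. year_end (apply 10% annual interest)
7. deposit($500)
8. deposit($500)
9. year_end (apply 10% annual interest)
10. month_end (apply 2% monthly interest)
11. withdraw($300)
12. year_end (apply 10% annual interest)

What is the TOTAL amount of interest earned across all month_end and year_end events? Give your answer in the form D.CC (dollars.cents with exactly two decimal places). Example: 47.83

After 1 (year_end (apply 10% annual interest)): balance=$2200.00 total_interest=$200.00
After 2 (withdraw($100)): balance=$2100.00 total_interest=$200.00
After 3 (year_end (apply 10% annual interest)): balance=$2310.00 total_interest=$410.00
After 4 (deposit($500)): balance=$2810.00 total_interest=$410.00
After 5 (deposit($100)): balance=$2910.00 total_interest=$410.00
After 6 (year_end (apply 10% annual interest)): balance=$3201.00 total_interest=$701.00
After 7 (deposit($500)): balance=$3701.00 total_interest=$701.00
After 8 (deposit($500)): balance=$4201.00 total_interest=$701.00
After 9 (year_end (apply 10% annual interest)): balance=$4621.10 total_interest=$1121.10
After 10 (month_end (apply 2% monthly interest)): balance=$4713.52 total_interest=$1213.52
After 11 (withdraw($300)): balance=$4413.52 total_interest=$1213.52
After 12 (year_end (apply 10% annual interest)): balance=$4854.87 total_interest=$1654.87

Answer: 1654.87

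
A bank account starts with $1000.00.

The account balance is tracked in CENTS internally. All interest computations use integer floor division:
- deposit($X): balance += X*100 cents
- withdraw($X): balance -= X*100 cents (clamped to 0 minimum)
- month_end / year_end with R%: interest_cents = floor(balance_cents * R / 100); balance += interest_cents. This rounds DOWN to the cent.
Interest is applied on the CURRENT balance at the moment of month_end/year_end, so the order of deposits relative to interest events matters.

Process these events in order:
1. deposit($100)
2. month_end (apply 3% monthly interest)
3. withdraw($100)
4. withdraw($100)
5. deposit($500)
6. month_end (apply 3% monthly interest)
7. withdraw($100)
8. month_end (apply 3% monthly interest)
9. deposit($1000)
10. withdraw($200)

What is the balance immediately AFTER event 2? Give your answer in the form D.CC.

Answer: 1133.00

Derivation:
After 1 (deposit($100)): balance=$1100.00 total_interest=$0.00
After 2 (month_end (apply 3% monthly interest)): balance=$1133.00 total_interest=$33.00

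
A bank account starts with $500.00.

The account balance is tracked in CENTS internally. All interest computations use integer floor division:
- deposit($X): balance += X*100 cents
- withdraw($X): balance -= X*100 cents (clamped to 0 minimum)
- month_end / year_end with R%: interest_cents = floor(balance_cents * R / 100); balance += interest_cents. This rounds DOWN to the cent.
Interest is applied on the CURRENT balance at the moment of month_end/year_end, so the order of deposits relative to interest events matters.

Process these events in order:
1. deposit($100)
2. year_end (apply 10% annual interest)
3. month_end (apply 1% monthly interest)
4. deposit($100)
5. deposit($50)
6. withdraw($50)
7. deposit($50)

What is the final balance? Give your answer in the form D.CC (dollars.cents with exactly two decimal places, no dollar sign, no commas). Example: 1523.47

After 1 (deposit($100)): balance=$600.00 total_interest=$0.00
After 2 (year_end (apply 10% annual interest)): balance=$660.00 total_interest=$60.00
After 3 (month_end (apply 1% monthly interest)): balance=$666.60 total_interest=$66.60
After 4 (deposit($100)): balance=$766.60 total_interest=$66.60
After 5 (deposit($50)): balance=$816.60 total_interest=$66.60
After 6 (withdraw($50)): balance=$766.60 total_interest=$66.60
After 7 (deposit($50)): balance=$816.60 total_interest=$66.60

Answer: 816.60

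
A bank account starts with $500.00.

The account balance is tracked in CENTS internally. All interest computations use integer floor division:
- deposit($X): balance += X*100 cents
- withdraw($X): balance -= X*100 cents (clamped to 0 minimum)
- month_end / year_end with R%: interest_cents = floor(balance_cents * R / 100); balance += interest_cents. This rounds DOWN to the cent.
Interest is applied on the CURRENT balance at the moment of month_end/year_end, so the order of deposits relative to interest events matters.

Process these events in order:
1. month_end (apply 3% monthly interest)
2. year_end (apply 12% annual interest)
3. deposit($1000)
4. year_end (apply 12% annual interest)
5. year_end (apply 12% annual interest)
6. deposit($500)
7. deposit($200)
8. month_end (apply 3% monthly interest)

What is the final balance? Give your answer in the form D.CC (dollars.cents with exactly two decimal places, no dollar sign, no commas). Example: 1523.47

Answer: 2758.26

Derivation:
After 1 (month_end (apply 3% monthly interest)): balance=$515.00 total_interest=$15.00
After 2 (year_end (apply 12% annual interest)): balance=$576.80 total_interest=$76.80
After 3 (deposit($1000)): balance=$1576.80 total_interest=$76.80
After 4 (year_end (apply 12% annual interest)): balance=$1766.01 total_interest=$266.01
After 5 (year_end (apply 12% annual interest)): balance=$1977.93 total_interest=$477.93
After 6 (deposit($500)): balance=$2477.93 total_interest=$477.93
After 7 (deposit($200)): balance=$2677.93 total_interest=$477.93
After 8 (month_end (apply 3% monthly interest)): balance=$2758.26 total_interest=$558.26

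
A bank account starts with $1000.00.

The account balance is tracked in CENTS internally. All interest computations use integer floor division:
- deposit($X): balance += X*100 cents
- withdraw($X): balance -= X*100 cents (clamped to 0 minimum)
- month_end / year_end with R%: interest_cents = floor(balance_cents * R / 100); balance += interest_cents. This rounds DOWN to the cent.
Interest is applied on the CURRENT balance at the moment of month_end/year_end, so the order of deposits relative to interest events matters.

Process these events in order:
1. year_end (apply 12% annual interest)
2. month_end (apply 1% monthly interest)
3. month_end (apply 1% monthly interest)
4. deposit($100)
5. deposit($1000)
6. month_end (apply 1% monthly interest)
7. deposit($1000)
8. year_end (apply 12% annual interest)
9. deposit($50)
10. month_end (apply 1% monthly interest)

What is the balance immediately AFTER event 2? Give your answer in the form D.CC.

After 1 (year_end (apply 12% annual interest)): balance=$1120.00 total_interest=$120.00
After 2 (month_end (apply 1% monthly interest)): balance=$1131.20 total_interest=$131.20

Answer: 1131.20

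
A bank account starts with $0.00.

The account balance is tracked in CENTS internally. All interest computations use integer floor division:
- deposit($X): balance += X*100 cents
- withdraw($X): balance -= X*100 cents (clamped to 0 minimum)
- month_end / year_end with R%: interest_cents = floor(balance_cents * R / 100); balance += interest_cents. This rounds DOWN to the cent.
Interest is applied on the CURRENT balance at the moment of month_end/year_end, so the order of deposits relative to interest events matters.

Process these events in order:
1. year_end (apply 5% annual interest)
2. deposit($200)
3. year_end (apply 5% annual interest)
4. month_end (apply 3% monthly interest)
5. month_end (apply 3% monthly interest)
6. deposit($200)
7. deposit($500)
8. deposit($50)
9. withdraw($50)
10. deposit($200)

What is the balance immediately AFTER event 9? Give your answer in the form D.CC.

After 1 (year_end (apply 5% annual interest)): balance=$0.00 total_interest=$0.00
After 2 (deposit($200)): balance=$200.00 total_interest=$0.00
After 3 (year_end (apply 5% annual interest)): balance=$210.00 total_interest=$10.00
After 4 (month_end (apply 3% monthly interest)): balance=$216.30 total_interest=$16.30
After 5 (month_end (apply 3% monthly interest)): balance=$222.78 total_interest=$22.78
After 6 (deposit($200)): balance=$422.78 total_interest=$22.78
After 7 (deposit($500)): balance=$922.78 total_interest=$22.78
After 8 (deposit($50)): balance=$972.78 total_interest=$22.78
After 9 (withdraw($50)): balance=$922.78 total_interest=$22.78

Answer: 922.78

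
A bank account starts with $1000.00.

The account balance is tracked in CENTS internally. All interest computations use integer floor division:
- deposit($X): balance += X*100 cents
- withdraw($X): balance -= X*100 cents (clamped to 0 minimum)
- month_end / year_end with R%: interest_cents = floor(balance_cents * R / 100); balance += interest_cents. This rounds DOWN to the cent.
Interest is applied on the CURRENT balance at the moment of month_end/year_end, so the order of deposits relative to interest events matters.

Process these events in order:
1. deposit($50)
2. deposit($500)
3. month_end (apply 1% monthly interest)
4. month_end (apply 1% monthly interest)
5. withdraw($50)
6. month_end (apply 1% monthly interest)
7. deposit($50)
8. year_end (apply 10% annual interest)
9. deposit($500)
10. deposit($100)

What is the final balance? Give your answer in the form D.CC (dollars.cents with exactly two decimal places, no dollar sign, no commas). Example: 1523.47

After 1 (deposit($50)): balance=$1050.00 total_interest=$0.00
After 2 (deposit($500)): balance=$1550.00 total_interest=$0.00
After 3 (month_end (apply 1% monthly interest)): balance=$1565.50 total_interest=$15.50
After 4 (month_end (apply 1% monthly interest)): balance=$1581.15 total_interest=$31.15
After 5 (withdraw($50)): balance=$1531.15 total_interest=$31.15
After 6 (month_end (apply 1% monthly interest)): balance=$1546.46 total_interest=$46.46
After 7 (deposit($50)): balance=$1596.46 total_interest=$46.46
After 8 (year_end (apply 10% annual interest)): balance=$1756.10 total_interest=$206.10
After 9 (deposit($500)): balance=$2256.10 total_interest=$206.10
After 10 (deposit($100)): balance=$2356.10 total_interest=$206.10

Answer: 2356.10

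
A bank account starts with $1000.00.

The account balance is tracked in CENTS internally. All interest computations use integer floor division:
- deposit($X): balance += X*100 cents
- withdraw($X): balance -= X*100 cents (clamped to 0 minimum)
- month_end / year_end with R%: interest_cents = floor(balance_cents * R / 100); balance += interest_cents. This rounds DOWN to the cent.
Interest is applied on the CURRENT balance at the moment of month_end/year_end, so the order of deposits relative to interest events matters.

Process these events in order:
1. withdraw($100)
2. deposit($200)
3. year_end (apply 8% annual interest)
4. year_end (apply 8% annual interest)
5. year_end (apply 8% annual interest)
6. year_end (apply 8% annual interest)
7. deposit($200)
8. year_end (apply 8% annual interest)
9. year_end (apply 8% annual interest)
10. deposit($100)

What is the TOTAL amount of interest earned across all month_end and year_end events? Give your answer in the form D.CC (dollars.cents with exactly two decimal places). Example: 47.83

After 1 (withdraw($100)): balance=$900.00 total_interest=$0.00
After 2 (deposit($200)): balance=$1100.00 total_interest=$0.00
After 3 (year_end (apply 8% annual interest)): balance=$1188.00 total_interest=$88.00
After 4 (year_end (apply 8% annual interest)): balance=$1283.04 total_interest=$183.04
After 5 (year_end (apply 8% annual interest)): balance=$1385.68 total_interest=$285.68
After 6 (year_end (apply 8% annual interest)): balance=$1496.53 total_interest=$396.53
After 7 (deposit($200)): balance=$1696.53 total_interest=$396.53
After 8 (year_end (apply 8% annual interest)): balance=$1832.25 total_interest=$532.25
After 9 (year_end (apply 8% annual interest)): balance=$1978.83 total_interest=$678.83
After 10 (deposit($100)): balance=$2078.83 total_interest=$678.83

Answer: 678.83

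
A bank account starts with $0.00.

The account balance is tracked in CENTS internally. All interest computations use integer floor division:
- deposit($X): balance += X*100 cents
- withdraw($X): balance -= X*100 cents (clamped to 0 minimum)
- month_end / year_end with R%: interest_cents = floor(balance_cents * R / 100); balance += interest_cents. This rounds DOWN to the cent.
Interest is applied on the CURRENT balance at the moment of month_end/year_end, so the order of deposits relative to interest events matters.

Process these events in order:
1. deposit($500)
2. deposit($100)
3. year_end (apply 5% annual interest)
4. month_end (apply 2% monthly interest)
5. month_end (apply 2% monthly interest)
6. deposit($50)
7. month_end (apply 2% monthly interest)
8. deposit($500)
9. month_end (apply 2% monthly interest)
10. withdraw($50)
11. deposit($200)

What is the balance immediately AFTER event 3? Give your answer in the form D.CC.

After 1 (deposit($500)): balance=$500.00 total_interest=$0.00
After 2 (deposit($100)): balance=$600.00 total_interest=$0.00
After 3 (year_end (apply 5% annual interest)): balance=$630.00 total_interest=$30.00

Answer: 630.00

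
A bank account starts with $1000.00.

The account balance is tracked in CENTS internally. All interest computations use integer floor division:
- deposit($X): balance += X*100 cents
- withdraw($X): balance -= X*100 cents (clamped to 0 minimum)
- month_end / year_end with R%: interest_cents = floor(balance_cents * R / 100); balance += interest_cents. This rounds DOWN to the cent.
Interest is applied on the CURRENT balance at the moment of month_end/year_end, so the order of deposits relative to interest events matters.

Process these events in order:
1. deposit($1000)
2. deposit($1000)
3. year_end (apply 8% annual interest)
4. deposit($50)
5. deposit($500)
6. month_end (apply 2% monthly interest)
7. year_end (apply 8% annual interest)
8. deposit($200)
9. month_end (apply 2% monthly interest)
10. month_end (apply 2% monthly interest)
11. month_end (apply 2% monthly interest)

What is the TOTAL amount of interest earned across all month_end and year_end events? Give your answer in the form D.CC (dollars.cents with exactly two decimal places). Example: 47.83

After 1 (deposit($1000)): balance=$2000.00 total_interest=$0.00
After 2 (deposit($1000)): balance=$3000.00 total_interest=$0.00
After 3 (year_end (apply 8% annual interest)): balance=$3240.00 total_interest=$240.00
After 4 (deposit($50)): balance=$3290.00 total_interest=$240.00
After 5 (deposit($500)): balance=$3790.00 total_interest=$240.00
After 6 (month_end (apply 2% monthly interest)): balance=$3865.80 total_interest=$315.80
After 7 (year_end (apply 8% annual interest)): balance=$4175.06 total_interest=$625.06
After 8 (deposit($200)): balance=$4375.06 total_interest=$625.06
After 9 (month_end (apply 2% monthly interest)): balance=$4462.56 total_interest=$712.56
After 10 (month_end (apply 2% monthly interest)): balance=$4551.81 total_interest=$801.81
After 11 (month_end (apply 2% monthly interest)): balance=$4642.84 total_interest=$892.84

Answer: 892.84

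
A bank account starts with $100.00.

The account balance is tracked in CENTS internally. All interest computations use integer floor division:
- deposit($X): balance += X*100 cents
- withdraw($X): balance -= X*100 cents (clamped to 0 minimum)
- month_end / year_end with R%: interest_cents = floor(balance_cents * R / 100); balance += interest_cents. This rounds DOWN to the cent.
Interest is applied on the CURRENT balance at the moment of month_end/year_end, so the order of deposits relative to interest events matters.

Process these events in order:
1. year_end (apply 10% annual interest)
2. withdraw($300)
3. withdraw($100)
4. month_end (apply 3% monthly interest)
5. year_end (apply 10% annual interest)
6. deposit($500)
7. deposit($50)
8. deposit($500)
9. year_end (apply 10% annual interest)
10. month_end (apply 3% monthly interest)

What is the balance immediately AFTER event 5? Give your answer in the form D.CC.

Answer: 0.00

Derivation:
After 1 (year_end (apply 10% annual interest)): balance=$110.00 total_interest=$10.00
After 2 (withdraw($300)): balance=$0.00 total_interest=$10.00
After 3 (withdraw($100)): balance=$0.00 total_interest=$10.00
After 4 (month_end (apply 3% monthly interest)): balance=$0.00 total_interest=$10.00
After 5 (year_end (apply 10% annual interest)): balance=$0.00 total_interest=$10.00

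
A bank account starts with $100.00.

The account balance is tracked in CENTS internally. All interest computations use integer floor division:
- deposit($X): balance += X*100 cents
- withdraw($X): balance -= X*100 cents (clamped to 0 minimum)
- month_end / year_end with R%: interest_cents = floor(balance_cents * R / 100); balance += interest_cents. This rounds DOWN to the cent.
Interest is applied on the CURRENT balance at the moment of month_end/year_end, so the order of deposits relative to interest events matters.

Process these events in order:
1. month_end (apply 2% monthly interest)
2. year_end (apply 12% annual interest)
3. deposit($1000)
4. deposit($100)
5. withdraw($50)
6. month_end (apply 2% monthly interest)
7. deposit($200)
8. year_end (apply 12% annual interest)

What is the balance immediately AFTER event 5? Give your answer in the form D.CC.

Answer: 1164.24

Derivation:
After 1 (month_end (apply 2% monthly interest)): balance=$102.00 total_interest=$2.00
After 2 (year_end (apply 12% annual interest)): balance=$114.24 total_interest=$14.24
After 3 (deposit($1000)): balance=$1114.24 total_interest=$14.24
After 4 (deposit($100)): balance=$1214.24 total_interest=$14.24
After 5 (withdraw($50)): balance=$1164.24 total_interest=$14.24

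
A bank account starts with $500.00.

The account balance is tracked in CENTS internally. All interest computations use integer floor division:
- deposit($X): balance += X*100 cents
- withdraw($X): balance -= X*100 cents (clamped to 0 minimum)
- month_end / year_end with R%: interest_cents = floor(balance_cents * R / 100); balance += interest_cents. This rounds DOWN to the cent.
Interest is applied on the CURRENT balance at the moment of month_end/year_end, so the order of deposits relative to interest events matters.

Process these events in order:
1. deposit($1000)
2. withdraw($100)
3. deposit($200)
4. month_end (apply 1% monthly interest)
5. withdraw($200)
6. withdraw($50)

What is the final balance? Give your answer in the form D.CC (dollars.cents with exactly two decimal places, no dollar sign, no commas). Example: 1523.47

Answer: 1366.00

Derivation:
After 1 (deposit($1000)): balance=$1500.00 total_interest=$0.00
After 2 (withdraw($100)): balance=$1400.00 total_interest=$0.00
After 3 (deposit($200)): balance=$1600.00 total_interest=$0.00
After 4 (month_end (apply 1% monthly interest)): balance=$1616.00 total_interest=$16.00
After 5 (withdraw($200)): balance=$1416.00 total_interest=$16.00
After 6 (withdraw($50)): balance=$1366.00 total_interest=$16.00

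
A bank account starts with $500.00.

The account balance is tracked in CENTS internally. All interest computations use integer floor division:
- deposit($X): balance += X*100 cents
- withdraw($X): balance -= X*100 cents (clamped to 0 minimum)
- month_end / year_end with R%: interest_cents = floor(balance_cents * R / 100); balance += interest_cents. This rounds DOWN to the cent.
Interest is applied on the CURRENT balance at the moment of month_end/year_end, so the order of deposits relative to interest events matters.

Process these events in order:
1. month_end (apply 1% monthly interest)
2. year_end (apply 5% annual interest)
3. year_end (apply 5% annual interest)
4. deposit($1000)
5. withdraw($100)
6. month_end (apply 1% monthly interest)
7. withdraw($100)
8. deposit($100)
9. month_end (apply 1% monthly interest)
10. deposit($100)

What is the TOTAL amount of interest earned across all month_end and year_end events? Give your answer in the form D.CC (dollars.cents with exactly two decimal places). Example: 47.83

Answer: 86.03

Derivation:
After 1 (month_end (apply 1% monthly interest)): balance=$505.00 total_interest=$5.00
After 2 (year_end (apply 5% annual interest)): balance=$530.25 total_interest=$30.25
After 3 (year_end (apply 5% annual interest)): balance=$556.76 total_interest=$56.76
After 4 (deposit($1000)): balance=$1556.76 total_interest=$56.76
After 5 (withdraw($100)): balance=$1456.76 total_interest=$56.76
After 6 (month_end (apply 1% monthly interest)): balance=$1471.32 total_interest=$71.32
After 7 (withdraw($100)): balance=$1371.32 total_interest=$71.32
After 8 (deposit($100)): balance=$1471.32 total_interest=$71.32
After 9 (month_end (apply 1% monthly interest)): balance=$1486.03 total_interest=$86.03
After 10 (deposit($100)): balance=$1586.03 total_interest=$86.03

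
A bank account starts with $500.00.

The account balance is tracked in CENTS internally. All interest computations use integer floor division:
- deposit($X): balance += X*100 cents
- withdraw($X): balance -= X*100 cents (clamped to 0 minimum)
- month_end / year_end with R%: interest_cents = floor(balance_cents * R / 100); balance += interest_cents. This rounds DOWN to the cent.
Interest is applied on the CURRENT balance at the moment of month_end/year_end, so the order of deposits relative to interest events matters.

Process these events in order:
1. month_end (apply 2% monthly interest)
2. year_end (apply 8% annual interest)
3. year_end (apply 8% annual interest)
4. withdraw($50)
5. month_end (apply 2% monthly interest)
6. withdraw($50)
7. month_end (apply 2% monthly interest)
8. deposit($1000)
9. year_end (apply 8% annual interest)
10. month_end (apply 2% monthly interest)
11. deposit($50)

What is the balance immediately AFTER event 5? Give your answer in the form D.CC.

Answer: 555.75

Derivation:
After 1 (month_end (apply 2% monthly interest)): balance=$510.00 total_interest=$10.00
After 2 (year_end (apply 8% annual interest)): balance=$550.80 total_interest=$50.80
After 3 (year_end (apply 8% annual interest)): balance=$594.86 total_interest=$94.86
After 4 (withdraw($50)): balance=$544.86 total_interest=$94.86
After 5 (month_end (apply 2% monthly interest)): balance=$555.75 total_interest=$105.75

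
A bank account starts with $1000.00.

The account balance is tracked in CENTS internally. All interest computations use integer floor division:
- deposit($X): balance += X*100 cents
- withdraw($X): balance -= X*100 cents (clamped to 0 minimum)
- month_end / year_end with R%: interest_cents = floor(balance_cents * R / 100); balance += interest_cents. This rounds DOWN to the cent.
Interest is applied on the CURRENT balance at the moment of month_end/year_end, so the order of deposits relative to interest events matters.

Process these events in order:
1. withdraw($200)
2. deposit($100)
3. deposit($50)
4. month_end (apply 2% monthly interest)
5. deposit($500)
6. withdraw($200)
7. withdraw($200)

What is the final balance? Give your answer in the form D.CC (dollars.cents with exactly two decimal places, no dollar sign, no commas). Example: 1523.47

After 1 (withdraw($200)): balance=$800.00 total_interest=$0.00
After 2 (deposit($100)): balance=$900.00 total_interest=$0.00
After 3 (deposit($50)): balance=$950.00 total_interest=$0.00
After 4 (month_end (apply 2% monthly interest)): balance=$969.00 total_interest=$19.00
After 5 (deposit($500)): balance=$1469.00 total_interest=$19.00
After 6 (withdraw($200)): balance=$1269.00 total_interest=$19.00
After 7 (withdraw($200)): balance=$1069.00 total_interest=$19.00

Answer: 1069.00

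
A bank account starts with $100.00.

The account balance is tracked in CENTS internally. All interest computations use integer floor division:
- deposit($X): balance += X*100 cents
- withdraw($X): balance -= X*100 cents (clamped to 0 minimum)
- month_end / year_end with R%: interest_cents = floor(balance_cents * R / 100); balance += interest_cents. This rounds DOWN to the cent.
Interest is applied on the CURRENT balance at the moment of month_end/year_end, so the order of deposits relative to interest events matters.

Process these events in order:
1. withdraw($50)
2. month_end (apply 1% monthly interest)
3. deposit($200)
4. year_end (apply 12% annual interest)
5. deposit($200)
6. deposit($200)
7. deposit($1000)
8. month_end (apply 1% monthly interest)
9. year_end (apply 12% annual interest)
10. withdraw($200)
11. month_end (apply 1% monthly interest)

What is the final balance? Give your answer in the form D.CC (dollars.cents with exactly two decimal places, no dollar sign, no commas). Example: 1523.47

Answer: 1718.05

Derivation:
After 1 (withdraw($50)): balance=$50.00 total_interest=$0.00
After 2 (month_end (apply 1% monthly interest)): balance=$50.50 total_interest=$0.50
After 3 (deposit($200)): balance=$250.50 total_interest=$0.50
After 4 (year_end (apply 12% annual interest)): balance=$280.56 total_interest=$30.56
After 5 (deposit($200)): balance=$480.56 total_interest=$30.56
After 6 (deposit($200)): balance=$680.56 total_interest=$30.56
After 7 (deposit($1000)): balance=$1680.56 total_interest=$30.56
After 8 (month_end (apply 1% monthly interest)): balance=$1697.36 total_interest=$47.36
After 9 (year_end (apply 12% annual interest)): balance=$1901.04 total_interest=$251.04
After 10 (withdraw($200)): balance=$1701.04 total_interest=$251.04
After 11 (month_end (apply 1% monthly interest)): balance=$1718.05 total_interest=$268.05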